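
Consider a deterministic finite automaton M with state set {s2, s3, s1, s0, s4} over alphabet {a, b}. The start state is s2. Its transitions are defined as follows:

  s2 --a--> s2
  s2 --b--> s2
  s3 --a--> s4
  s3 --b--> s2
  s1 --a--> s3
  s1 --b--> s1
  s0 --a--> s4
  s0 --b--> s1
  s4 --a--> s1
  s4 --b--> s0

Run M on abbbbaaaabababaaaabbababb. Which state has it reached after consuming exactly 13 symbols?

s2

start at s2
read 'a': s2 → s2
read 'b': s2 → s2
read 'b': s2 → s2
read 'b': s2 → s2
read 'b': s2 → s2
read 'a': s2 → s2
read 'a': s2 → s2
read 'a': s2 → s2
read 'a': s2 → s2
read 'b': s2 → s2
read 'a': s2 → s2
read 'b': s2 → s2
read 'a': s2 → s2
After 13 symbols: s2.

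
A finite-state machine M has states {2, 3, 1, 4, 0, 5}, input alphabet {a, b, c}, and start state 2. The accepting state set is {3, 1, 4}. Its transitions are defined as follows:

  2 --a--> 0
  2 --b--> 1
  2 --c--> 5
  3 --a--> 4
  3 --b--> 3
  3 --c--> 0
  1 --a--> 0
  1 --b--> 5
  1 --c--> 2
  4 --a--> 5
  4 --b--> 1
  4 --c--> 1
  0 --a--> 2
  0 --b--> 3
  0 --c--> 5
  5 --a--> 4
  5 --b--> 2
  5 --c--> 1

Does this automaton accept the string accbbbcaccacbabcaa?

No

start at 2
read 'a': 2 → 0
read 'c': 0 → 5
read 'c': 5 → 1
read 'b': 1 → 5
read 'b': 5 → 2
read 'b': 2 → 1
read 'c': 1 → 2
read 'a': 2 → 0
read 'c': 0 → 5
read 'c': 5 → 1
read 'a': 1 → 0
read 'c': 0 → 5
read 'b': 5 → 2
read 'a': 2 → 0
read 'b': 0 → 3
read 'c': 3 → 0
read 'a': 0 → 2
read 'a': 2 → 0
End state 0 is not accepting.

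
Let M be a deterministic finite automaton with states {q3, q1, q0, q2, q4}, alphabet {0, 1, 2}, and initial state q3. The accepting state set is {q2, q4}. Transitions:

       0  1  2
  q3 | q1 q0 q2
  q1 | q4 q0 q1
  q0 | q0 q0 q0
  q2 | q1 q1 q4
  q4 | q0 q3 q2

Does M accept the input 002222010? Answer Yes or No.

No

start at q3
read '0': q3 → q1
read '0': q1 → q4
read '2': q4 → q2
read '2': q2 → q4
read '2': q4 → q2
read '2': q2 → q4
read '0': q4 → q0
read '1': q0 → q0
read '0': q0 → q0
End state q0 is not accepting.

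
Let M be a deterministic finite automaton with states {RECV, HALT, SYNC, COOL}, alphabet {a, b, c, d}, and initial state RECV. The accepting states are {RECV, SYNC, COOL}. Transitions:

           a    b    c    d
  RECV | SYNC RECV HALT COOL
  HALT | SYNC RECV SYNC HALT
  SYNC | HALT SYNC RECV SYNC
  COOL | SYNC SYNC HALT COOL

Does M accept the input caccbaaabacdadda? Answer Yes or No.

start at RECV
read 'c': RECV → HALT
read 'a': HALT → SYNC
read 'c': SYNC → RECV
read 'c': RECV → HALT
read 'b': HALT → RECV
read 'a': RECV → SYNC
read 'a': SYNC → HALT
read 'a': HALT → SYNC
read 'b': SYNC → SYNC
read 'a': SYNC → HALT
read 'c': HALT → SYNC
read 'd': SYNC → SYNC
read 'a': SYNC → HALT
read 'd': HALT → HALT
read 'd': HALT → HALT
read 'a': HALT → SYNC
End state SYNC is accepting.

Yes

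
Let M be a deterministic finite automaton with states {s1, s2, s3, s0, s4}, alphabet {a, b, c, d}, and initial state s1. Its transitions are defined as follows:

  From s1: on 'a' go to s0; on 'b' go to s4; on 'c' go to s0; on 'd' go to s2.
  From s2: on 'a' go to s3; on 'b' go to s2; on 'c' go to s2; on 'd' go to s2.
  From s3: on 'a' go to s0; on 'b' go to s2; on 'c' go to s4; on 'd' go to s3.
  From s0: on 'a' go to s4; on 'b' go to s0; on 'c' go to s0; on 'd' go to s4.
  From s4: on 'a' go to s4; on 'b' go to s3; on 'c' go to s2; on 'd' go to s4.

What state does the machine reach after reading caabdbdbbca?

s3

Trace: s1 -c-> s0 -a-> s4 -a-> s4 -b-> s3 -d-> s3 -b-> s2 -d-> s2 -b-> s2 -b-> s2 -c-> s2 -a-> s3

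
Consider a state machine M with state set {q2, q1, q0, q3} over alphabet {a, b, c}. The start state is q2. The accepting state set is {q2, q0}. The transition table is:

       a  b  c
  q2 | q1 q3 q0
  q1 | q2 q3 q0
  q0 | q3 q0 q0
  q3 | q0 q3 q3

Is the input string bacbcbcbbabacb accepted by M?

Trace: q2 -b-> q3 -a-> q0 -c-> q0 -b-> q0 -c-> q0 -b-> q0 -c-> q0 -b-> q0 -b-> q0 -a-> q3 -b-> q3 -a-> q0 -c-> q0 -b-> q0
End state q0 is accepting.

Yes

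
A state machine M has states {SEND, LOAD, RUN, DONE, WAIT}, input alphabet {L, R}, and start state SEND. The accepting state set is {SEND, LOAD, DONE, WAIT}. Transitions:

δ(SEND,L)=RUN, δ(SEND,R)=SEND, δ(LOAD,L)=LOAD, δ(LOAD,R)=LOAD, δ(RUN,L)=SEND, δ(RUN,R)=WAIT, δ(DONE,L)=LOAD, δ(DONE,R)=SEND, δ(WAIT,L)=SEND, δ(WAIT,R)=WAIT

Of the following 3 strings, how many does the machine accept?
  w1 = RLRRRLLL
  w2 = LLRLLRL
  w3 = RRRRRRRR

2

w1: Trace: SEND -R-> SEND -L-> RUN -R-> WAIT -R-> WAIT -R-> WAIT -L-> SEND -L-> RUN -L-> SEND  → end SEND, accepted
w2: Trace: SEND -L-> RUN -L-> SEND -R-> SEND -L-> RUN -L-> SEND -R-> SEND -L-> RUN  → end RUN, rejected
w3: Trace: SEND -R-> SEND -R-> SEND -R-> SEND -R-> SEND -R-> SEND -R-> SEND -R-> SEND -R-> SEND  → end SEND, accepted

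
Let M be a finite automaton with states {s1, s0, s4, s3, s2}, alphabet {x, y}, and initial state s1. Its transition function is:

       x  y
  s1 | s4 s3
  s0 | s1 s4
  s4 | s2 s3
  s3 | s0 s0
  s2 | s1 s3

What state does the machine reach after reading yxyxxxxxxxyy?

s1 → s3 → s0 → s4 → s2 → s1 → s4 → s2 → s1 → s4 → s2 → s3 → s0

s0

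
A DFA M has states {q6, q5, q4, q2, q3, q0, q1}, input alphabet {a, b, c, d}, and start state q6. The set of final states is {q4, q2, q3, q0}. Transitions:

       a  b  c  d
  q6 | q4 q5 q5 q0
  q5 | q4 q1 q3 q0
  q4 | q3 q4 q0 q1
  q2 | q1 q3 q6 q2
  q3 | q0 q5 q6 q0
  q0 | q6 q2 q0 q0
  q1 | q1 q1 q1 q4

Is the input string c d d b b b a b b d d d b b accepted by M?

Trace: q6 -c-> q5 -d-> q0 -d-> q0 -b-> q2 -b-> q3 -b-> q5 -a-> q4 -b-> q4 -b-> q4 -d-> q1 -d-> q4 -d-> q1 -b-> q1 -b-> q1
End state q1 is not accepting.

No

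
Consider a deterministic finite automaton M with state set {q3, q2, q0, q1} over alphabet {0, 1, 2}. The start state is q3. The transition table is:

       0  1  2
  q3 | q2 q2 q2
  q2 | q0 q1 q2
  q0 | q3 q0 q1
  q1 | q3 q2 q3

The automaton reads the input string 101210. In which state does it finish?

start at q3
read '1': q3 → q2
read '0': q2 → q0
read '1': q0 → q0
read '2': q0 → q1
read '1': q1 → q2
read '0': q2 → q0

q0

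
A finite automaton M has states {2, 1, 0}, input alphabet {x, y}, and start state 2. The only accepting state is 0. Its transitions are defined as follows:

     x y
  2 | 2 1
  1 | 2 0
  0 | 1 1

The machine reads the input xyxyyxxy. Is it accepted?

2 → 2 → 1 → 2 → 1 → 0 → 1 → 2 → 1
End state 1 is not accepting.

No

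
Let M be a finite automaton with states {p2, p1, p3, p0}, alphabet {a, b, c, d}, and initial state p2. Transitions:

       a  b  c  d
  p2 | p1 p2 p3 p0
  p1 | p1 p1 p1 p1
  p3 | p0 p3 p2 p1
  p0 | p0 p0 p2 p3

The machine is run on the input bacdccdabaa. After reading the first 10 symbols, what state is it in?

Trace: p2 -b-> p2 -a-> p1 -c-> p1 -d-> p1 -c-> p1 -c-> p1 -d-> p1 -a-> p1 -b-> p1 -a-> p1
After 10 symbols: p1.

p1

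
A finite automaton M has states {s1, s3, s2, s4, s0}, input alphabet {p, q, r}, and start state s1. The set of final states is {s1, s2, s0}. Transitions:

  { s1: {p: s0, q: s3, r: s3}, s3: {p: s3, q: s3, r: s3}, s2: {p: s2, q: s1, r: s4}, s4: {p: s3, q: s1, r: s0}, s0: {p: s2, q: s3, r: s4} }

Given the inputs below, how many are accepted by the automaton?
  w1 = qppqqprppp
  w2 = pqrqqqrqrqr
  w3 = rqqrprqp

0

w1: Trace: s1 -q-> s3 -p-> s3 -p-> s3 -q-> s3 -q-> s3 -p-> s3 -r-> s3 -p-> s3 -p-> s3 -p-> s3  → end s3, rejected
w2: Trace: s1 -p-> s0 -q-> s3 -r-> s3 -q-> s3 -q-> s3 -q-> s3 -r-> s3 -q-> s3 -r-> s3 -q-> s3 -r-> s3  → end s3, rejected
w3: Trace: s1 -r-> s3 -q-> s3 -q-> s3 -r-> s3 -p-> s3 -r-> s3 -q-> s3 -p-> s3  → end s3, rejected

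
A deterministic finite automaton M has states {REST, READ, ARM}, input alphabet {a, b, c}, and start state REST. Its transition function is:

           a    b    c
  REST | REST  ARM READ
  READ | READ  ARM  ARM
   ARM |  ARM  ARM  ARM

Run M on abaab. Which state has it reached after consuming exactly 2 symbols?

start at REST
read 'a': REST → REST
read 'b': REST → ARM
After 2 symbols: ARM.

ARM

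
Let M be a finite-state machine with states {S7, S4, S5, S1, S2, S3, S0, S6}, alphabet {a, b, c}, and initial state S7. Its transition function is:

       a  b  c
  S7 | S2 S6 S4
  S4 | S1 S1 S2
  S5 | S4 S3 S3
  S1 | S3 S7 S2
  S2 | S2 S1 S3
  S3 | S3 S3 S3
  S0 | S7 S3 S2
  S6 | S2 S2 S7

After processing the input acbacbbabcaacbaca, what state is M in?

S7 → S2 → S3 → S3 → S3 → S3 → S3 → S3 → S3 → S3 → S3 → S3 → S3 → S3 → S3 → S3 → S3 → S3

S3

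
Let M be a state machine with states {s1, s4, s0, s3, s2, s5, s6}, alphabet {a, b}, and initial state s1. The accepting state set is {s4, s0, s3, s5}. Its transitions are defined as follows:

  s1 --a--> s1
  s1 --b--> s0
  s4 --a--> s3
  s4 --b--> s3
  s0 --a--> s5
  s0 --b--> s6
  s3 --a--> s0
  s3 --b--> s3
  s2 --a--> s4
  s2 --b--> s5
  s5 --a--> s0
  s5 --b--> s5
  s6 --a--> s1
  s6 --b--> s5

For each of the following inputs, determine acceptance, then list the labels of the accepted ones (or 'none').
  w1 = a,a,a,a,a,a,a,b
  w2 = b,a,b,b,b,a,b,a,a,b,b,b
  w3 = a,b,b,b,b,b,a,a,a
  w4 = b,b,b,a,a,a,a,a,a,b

w1: s1 → s1 → s1 → s1 → s1 → s1 → s1 → s1 → s0  → end s0, accepted
w2: s1 → s0 → s5 → s5 → s5 → s5 → s0 → s6 → s1 → s1 → s0 → s6 → s5  → end s5, accepted
w3: s1 → s1 → s0 → s6 → s5 → s5 → s5 → s0 → s5 → s0  → end s0, accepted
w4: s1 → s0 → s6 → s5 → s0 → s5 → s0 → s5 → s0 → s5 → s5  → end s5, accepted

w1, w2, w3, w4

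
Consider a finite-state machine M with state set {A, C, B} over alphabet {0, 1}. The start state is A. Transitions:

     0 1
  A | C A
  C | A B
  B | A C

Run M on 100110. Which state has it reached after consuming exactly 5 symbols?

A

A → A → C → A → A → A
After 5 symbols: A.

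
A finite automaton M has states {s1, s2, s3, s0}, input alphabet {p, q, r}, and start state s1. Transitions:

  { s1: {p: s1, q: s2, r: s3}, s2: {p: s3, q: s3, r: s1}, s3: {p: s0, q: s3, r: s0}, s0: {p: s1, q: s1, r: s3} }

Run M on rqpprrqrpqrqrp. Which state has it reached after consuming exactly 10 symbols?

s1

s1 → s3 → s3 → s0 → s1 → s3 → s0 → s1 → s3 → s0 → s1
After 10 symbols: s1.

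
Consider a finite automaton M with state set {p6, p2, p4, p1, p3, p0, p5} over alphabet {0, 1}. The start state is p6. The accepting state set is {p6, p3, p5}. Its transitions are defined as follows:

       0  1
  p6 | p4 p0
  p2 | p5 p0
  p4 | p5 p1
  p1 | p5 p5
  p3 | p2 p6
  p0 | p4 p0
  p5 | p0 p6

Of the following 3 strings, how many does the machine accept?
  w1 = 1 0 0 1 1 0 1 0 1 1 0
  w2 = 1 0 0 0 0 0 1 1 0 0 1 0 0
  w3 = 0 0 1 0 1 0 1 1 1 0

w1: p6 → p0 → p4 → p5 → p6 → p0 → p4 → p1 → p5 → p6 → p0 → p4  → end p4, rejected
w2: p6 → p0 → p4 → p5 → p0 → p4 → p5 → p6 → p0 → p4 → p5 → p6 → p4 → p5  → end p5, accepted
w3: p6 → p4 → p5 → p6 → p4 → p1 → p5 → p6 → p0 → p0 → p4  → end p4, rejected

1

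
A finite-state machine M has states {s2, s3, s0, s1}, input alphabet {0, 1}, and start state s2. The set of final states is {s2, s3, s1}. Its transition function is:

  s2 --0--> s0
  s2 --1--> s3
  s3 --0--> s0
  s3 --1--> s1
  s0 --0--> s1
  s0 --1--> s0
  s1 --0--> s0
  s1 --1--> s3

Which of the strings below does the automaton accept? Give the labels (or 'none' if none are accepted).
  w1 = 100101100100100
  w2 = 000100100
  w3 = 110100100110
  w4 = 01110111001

w3, w4

w1: s2 → s3 → s0 → s1 → s3 → s0 → s0 → s0 → s1 → s0 → s0 → s1 → s0 → s0 → s1 → s0  → end s0, rejected
w2: s2 → s0 → s1 → s0 → s0 → s1 → s0 → s0 → s1 → s0  → end s0, rejected
w3: s2 → s3 → s1 → s0 → s0 → s1 → s0 → s0 → s1 → s0 → s0 → s0 → s1  → end s1, accepted
w4: s2 → s0 → s0 → s0 → s0 → s1 → s3 → s1 → s3 → s0 → s1 → s3  → end s3, accepted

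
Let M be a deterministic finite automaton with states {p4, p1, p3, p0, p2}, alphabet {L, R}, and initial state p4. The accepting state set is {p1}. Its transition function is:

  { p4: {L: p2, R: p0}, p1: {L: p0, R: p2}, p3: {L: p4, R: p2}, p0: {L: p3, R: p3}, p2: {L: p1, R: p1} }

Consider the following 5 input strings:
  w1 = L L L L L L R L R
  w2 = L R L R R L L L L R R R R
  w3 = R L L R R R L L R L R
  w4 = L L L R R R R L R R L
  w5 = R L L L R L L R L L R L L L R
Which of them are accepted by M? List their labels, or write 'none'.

w1:
  start at p4
  read 'L': p4 → p2
  read 'L': p2 → p1
  read 'L': p1 → p0
  read 'L': p0 → p3
  read 'L': p3 → p4
  read 'L': p4 → p2
  read 'R': p2 → p1
  read 'L': p1 → p0
  read 'R': p0 → p3
  end p3, rejected
w2:
  start at p4
  read 'L': p4 → p2
  read 'R': p2 → p1
  read 'L': p1 → p0
  read 'R': p0 → p3
  read 'R': p3 → p2
  read 'L': p2 → p1
  read 'L': p1 → p0
  read 'L': p0 → p3
  read 'L': p3 → p4
  read 'R': p4 → p0
  read 'R': p0 → p3
  read 'R': p3 → p2
  read 'R': p2 → p1
  end p1, accepted
w3:
  start at p4
  read 'R': p4 → p0
  read 'L': p0 → p3
  read 'L': p3 → p4
  read 'R': p4 → p0
  read 'R': p0 → p3
  read 'R': p3 → p2
  read 'L': p2 → p1
  read 'L': p1 → p0
  read 'R': p0 → p3
  read 'L': p3 → p4
  read 'R': p4 → p0
  end p0, rejected
w4:
  start at p4
  read 'L': p4 → p2
  read 'L': p2 → p1
  read 'L': p1 → p0
  read 'R': p0 → p3
  read 'R': p3 → p2
  read 'R': p2 → p1
  read 'R': p1 → p2
  read 'L': p2 → p1
  read 'R': p1 → p2
  read 'R': p2 → p1
  read 'L': p1 → p0
  end p0, rejected
w5:
  start at p4
  read 'R': p4 → p0
  read 'L': p0 → p3
  read 'L': p3 → p4
  read 'L': p4 → p2
  read 'R': p2 → p1
  read 'L': p1 → p0
  read 'L': p0 → p3
  read 'R': p3 → p2
  read 'L': p2 → p1
  read 'L': p1 → p0
  read 'R': p0 → p3
  read 'L': p3 → p4
  read 'L': p4 → p2
  read 'L': p2 → p1
  read 'R': p1 → p2
  end p2, rejected

w2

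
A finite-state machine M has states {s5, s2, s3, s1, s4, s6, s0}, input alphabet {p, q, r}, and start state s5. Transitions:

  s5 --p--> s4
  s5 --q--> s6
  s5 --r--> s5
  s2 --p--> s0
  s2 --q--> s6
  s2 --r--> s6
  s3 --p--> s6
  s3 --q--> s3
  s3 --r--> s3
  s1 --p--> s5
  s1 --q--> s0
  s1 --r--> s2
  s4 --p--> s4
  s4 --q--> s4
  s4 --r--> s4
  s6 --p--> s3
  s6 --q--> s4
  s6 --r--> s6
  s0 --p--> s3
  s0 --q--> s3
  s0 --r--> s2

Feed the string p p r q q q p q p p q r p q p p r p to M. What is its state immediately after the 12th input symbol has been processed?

s5 → s4 → s4 → s4 → s4 → s4 → s4 → s4 → s4 → s4 → s4 → s4 → s4
After 12 symbols: s4.

s4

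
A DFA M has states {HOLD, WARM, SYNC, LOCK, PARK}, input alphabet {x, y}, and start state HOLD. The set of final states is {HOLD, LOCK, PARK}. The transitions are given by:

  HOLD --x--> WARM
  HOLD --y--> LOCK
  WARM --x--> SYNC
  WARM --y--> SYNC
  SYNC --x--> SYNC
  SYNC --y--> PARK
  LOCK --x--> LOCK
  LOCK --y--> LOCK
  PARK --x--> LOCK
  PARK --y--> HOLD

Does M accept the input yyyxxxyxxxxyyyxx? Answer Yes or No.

Yes

start at HOLD
read 'y': HOLD → LOCK
read 'y': LOCK → LOCK
read 'y': LOCK → LOCK
read 'x': LOCK → LOCK
read 'x': LOCK → LOCK
read 'x': LOCK → LOCK
read 'y': LOCK → LOCK
read 'x': LOCK → LOCK
read 'x': LOCK → LOCK
read 'x': LOCK → LOCK
read 'x': LOCK → LOCK
read 'y': LOCK → LOCK
read 'y': LOCK → LOCK
read 'y': LOCK → LOCK
read 'x': LOCK → LOCK
read 'x': LOCK → LOCK
End state LOCK is accepting.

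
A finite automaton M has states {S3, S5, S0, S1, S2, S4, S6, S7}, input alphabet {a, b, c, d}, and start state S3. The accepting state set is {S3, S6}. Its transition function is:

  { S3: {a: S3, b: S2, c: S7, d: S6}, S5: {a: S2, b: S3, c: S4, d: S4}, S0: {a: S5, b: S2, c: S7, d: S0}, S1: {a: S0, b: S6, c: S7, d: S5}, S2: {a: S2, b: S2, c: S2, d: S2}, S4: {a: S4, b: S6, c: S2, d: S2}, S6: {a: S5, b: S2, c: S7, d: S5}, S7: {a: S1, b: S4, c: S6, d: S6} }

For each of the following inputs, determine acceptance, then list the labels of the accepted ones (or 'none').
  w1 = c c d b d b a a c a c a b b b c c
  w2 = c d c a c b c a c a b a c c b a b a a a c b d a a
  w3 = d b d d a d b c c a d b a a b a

none

w1:
  start at S3
  read 'c': S3 → S7
  read 'c': S7 → S6
  read 'd': S6 → S5
  read 'b': S5 → S3
  read 'd': S3 → S6
  read 'b': S6 → S2
  read 'a': S2 → S2
  read 'a': S2 → S2
  read 'c': S2 → S2
  read 'a': S2 → S2
  read 'c': S2 → S2
  read 'a': S2 → S2
  read 'b': S2 → S2
  read 'b': S2 → S2
  read 'b': S2 → S2
  read 'c': S2 → S2
  read 'c': S2 → S2
  end S2, rejected
w2:
  start at S3
  read 'c': S3 → S7
  read 'd': S7 → S6
  read 'c': S6 → S7
  read 'a': S7 → S1
  read 'c': S1 → S7
  read 'b': S7 → S4
  read 'c': S4 → S2
  read 'a': S2 → S2
  read 'c': S2 → S2
  read 'a': S2 → S2
  read 'b': S2 → S2
  read 'a': S2 → S2
  read 'c': S2 → S2
  read 'c': S2 → S2
  read 'b': S2 → S2
  read 'a': S2 → S2
  read 'b': S2 → S2
  read 'a': S2 → S2
  read 'a': S2 → S2
  read 'a': S2 → S2
  read 'c': S2 → S2
  read 'b': S2 → S2
  read 'd': S2 → S2
  read 'a': S2 → S2
  read 'a': S2 → S2
  end S2, rejected
w3:
  start at S3
  read 'd': S3 → S6
  read 'b': S6 → S2
  read 'd': S2 → S2
  read 'd': S2 → S2
  read 'a': S2 → S2
  read 'd': S2 → S2
  read 'b': S2 → S2
  read 'c': S2 → S2
  read 'c': S2 → S2
  read 'a': S2 → S2
  read 'd': S2 → S2
  read 'b': S2 → S2
  read 'a': S2 → S2
  read 'a': S2 → S2
  read 'b': S2 → S2
  read 'a': S2 → S2
  end S2, rejected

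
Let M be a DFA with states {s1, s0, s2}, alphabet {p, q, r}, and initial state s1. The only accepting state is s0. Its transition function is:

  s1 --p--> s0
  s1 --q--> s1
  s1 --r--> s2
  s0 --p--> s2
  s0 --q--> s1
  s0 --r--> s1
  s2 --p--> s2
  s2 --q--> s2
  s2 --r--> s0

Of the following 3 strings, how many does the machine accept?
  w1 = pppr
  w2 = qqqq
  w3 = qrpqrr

1

w1:
  start at s1
  read 'p': s1 → s0
  read 'p': s0 → s2
  read 'p': s2 → s2
  read 'r': s2 → s0
  end s0, accepted
w2:
  start at s1
  read 'q': s1 → s1
  read 'q': s1 → s1
  read 'q': s1 → s1
  read 'q': s1 → s1
  end s1, rejected
w3:
  start at s1
  read 'q': s1 → s1
  read 'r': s1 → s2
  read 'p': s2 → s2
  read 'q': s2 → s2
  read 'r': s2 → s0
  read 'r': s0 → s1
  end s1, rejected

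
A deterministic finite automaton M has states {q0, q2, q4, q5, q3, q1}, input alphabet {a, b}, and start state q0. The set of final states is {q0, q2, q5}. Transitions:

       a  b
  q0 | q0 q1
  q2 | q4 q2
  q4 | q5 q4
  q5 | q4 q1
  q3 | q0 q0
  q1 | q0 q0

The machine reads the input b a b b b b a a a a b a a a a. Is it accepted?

start at q0
read 'b': q0 → q1
read 'a': q1 → q0
read 'b': q0 → q1
read 'b': q1 → q0
read 'b': q0 → q1
read 'b': q1 → q0
read 'a': q0 → q0
read 'a': q0 → q0
read 'a': q0 → q0
read 'a': q0 → q0
read 'b': q0 → q1
read 'a': q1 → q0
read 'a': q0 → q0
read 'a': q0 → q0
read 'a': q0 → q0
End state q0 is accepting.

Yes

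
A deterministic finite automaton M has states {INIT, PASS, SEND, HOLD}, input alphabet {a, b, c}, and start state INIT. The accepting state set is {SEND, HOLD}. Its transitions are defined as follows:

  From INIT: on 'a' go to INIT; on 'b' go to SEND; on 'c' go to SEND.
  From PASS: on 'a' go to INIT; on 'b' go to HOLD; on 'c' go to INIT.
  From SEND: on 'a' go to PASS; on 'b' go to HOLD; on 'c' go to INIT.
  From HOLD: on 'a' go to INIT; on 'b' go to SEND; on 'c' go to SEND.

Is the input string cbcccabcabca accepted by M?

No

Trace: INIT -c-> SEND -b-> HOLD -c-> SEND -c-> INIT -c-> SEND -a-> PASS -b-> HOLD -c-> SEND -a-> PASS -b-> HOLD -c-> SEND -a-> PASS
End state PASS is not accepting.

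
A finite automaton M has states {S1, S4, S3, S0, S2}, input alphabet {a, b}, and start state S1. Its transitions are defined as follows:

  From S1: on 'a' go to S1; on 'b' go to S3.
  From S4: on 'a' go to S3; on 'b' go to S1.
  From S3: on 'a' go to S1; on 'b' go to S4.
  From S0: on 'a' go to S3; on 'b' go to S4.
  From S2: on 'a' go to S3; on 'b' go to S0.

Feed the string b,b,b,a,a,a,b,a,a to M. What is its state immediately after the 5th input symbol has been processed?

S1

S1 → S3 → S4 → S1 → S1 → S1
After 5 symbols: S1.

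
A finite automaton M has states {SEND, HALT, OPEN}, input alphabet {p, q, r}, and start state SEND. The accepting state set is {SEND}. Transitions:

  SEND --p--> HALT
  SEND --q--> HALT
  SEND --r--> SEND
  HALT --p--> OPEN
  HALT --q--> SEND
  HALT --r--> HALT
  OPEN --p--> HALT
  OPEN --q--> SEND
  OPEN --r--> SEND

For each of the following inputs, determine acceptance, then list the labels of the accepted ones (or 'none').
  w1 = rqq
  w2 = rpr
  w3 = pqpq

w1, w3

w1:
  start at SEND
  read 'r': SEND → SEND
  read 'q': SEND → HALT
  read 'q': HALT → SEND
  end SEND, accepted
w2:
  start at SEND
  read 'r': SEND → SEND
  read 'p': SEND → HALT
  read 'r': HALT → HALT
  end HALT, rejected
w3:
  start at SEND
  read 'p': SEND → HALT
  read 'q': HALT → SEND
  read 'p': SEND → HALT
  read 'q': HALT → SEND
  end SEND, accepted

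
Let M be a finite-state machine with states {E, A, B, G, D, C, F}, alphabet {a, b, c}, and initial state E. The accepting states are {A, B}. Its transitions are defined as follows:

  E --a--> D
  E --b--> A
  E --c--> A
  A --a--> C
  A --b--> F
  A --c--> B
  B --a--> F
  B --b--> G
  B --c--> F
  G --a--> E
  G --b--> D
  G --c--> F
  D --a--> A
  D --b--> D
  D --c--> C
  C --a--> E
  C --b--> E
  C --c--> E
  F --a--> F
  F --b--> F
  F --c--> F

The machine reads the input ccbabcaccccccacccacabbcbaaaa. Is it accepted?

No

Trace: E -c-> A -c-> B -b-> G -a-> E -b-> A -c-> B -a-> F -c-> F -c-> F -c-> F -c-> F -c-> F -c-> F -a-> F -c-> F -c-> F -c-> F -a-> F -c-> F -a-> F -b-> F -b-> F -c-> F -b-> F -a-> F -a-> F -a-> F -a-> F
End state F is not accepting.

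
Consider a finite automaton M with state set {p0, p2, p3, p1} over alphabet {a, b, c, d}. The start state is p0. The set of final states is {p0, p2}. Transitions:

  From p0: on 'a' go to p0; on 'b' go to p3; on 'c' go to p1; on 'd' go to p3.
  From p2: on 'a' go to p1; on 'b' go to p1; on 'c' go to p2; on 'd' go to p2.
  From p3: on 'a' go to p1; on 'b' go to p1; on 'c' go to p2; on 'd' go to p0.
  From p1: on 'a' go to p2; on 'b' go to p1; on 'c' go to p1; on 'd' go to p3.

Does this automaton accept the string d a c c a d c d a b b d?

p0 → p3 → p1 → p1 → p1 → p2 → p2 → p2 → p2 → p1 → p1 → p1 → p3
End state p3 is not accepting.

No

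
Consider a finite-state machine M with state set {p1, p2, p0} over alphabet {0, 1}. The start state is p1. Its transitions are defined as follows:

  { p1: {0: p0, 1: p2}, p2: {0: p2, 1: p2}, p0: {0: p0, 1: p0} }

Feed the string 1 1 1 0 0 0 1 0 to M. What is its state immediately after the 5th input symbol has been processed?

p2

p1 → p2 → p2 → p2 → p2 → p2
After 5 symbols: p2.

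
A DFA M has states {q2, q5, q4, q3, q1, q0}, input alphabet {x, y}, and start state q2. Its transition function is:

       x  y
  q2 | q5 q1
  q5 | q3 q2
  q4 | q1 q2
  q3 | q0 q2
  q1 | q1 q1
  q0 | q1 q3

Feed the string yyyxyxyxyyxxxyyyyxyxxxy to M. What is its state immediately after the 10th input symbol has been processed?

q1

q2 → q1 → q1 → q1 → q1 → q1 → q1 → q1 → q1 → q1 → q1
After 10 symbols: q1.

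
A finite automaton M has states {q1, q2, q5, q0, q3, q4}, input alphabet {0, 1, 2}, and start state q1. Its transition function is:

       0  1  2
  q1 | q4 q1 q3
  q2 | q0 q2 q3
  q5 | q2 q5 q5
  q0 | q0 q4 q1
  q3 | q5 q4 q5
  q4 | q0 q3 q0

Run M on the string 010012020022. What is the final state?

q3

q1 → q4 → q3 → q5 → q2 → q2 → q3 → q5 → q5 → q2 → q0 → q1 → q3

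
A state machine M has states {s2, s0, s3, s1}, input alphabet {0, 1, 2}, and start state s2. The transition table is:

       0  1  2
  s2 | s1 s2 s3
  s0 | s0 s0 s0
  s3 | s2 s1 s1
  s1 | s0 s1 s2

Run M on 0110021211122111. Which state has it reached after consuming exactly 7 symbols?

s0

s2 → s1 → s1 → s1 → s0 → s0 → s0 → s0
After 7 symbols: s0.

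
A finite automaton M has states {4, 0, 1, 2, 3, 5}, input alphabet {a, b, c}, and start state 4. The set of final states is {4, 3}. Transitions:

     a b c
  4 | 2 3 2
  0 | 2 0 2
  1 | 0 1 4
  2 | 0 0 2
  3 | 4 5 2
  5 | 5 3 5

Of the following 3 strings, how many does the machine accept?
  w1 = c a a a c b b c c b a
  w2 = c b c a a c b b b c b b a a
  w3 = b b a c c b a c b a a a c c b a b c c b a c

0

w1: 4 → 2 → 0 → 2 → 0 → 2 → 0 → 0 → 2 → 2 → 0 → 2  → end 2, rejected
w2: 4 → 2 → 0 → 2 → 0 → 2 → 2 → 0 → 0 → 0 → 2 → 0 → 0 → 2 → 0  → end 0, rejected
w3: 4 → 3 → 5 → 5 → 5 → 5 → 3 → 4 → 2 → 0 → 2 → 0 → 2 → 2 → 2 → 0 → 2 → 0 → 2 → 2 → 0 → 2 → 2  → end 2, rejected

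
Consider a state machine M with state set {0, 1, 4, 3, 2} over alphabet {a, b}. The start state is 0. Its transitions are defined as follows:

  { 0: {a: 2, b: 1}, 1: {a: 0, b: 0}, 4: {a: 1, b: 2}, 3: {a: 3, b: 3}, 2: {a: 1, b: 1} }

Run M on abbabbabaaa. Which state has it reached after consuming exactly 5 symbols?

1

0 → 2 → 1 → 0 → 2 → 1
After 5 symbols: 1.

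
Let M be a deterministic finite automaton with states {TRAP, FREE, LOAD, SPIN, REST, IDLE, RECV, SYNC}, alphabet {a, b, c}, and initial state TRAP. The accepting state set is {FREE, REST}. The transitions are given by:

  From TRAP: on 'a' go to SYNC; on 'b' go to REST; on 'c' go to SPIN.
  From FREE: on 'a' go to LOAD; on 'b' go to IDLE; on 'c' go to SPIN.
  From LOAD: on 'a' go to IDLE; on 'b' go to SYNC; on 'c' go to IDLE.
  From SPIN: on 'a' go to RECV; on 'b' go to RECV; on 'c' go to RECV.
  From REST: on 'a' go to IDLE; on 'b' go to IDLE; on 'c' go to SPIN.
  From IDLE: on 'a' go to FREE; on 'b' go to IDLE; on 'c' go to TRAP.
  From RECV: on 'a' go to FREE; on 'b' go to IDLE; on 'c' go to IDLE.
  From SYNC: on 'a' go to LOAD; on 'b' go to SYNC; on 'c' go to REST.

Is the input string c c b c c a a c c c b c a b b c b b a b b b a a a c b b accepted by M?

No

Trace: TRAP -c-> SPIN -c-> RECV -b-> IDLE -c-> TRAP -c-> SPIN -a-> RECV -a-> FREE -c-> SPIN -c-> RECV -c-> IDLE -b-> IDLE -c-> TRAP -a-> SYNC -b-> SYNC -b-> SYNC -c-> REST -b-> IDLE -b-> IDLE -a-> FREE -b-> IDLE -b-> IDLE -b-> IDLE -a-> FREE -a-> LOAD -a-> IDLE -c-> TRAP -b-> REST -b-> IDLE
End state IDLE is not accepting.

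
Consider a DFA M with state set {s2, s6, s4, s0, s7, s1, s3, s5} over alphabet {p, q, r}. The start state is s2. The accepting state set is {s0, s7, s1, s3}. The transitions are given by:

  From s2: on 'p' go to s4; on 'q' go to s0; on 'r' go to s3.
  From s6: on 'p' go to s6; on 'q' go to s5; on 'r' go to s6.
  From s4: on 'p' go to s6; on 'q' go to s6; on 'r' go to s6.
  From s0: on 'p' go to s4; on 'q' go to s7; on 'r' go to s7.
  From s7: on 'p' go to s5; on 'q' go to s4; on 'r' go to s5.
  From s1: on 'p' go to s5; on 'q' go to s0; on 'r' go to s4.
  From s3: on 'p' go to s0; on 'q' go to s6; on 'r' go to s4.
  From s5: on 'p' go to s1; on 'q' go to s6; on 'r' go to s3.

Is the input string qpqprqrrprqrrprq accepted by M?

start at s2
read 'q': s2 → s0
read 'p': s0 → s4
read 'q': s4 → s6
read 'p': s6 → s6
read 'r': s6 → s6
read 'q': s6 → s5
read 'r': s5 → s3
read 'r': s3 → s4
read 'p': s4 → s6
read 'r': s6 → s6
read 'q': s6 → s5
read 'r': s5 → s3
read 'r': s3 → s4
read 'p': s4 → s6
read 'r': s6 → s6
read 'q': s6 → s5
End state s5 is not accepting.

No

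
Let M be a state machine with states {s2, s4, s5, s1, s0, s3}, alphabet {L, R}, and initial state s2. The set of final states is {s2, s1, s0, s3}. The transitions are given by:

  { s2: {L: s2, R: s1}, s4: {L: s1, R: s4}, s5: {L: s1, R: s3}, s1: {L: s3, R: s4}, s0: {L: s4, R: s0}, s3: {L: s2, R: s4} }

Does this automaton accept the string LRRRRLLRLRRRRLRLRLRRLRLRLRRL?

Trace: s2 -L-> s2 -R-> s1 -R-> s4 -R-> s4 -R-> s4 -L-> s1 -L-> s3 -R-> s4 -L-> s1 -R-> s4 -R-> s4 -R-> s4 -R-> s4 -L-> s1 -R-> s4 -L-> s1 -R-> s4 -L-> s1 -R-> s4 -R-> s4 -L-> s1 -R-> s4 -L-> s1 -R-> s4 -L-> s1 -R-> s4 -R-> s4 -L-> s1
End state s1 is accepting.

Yes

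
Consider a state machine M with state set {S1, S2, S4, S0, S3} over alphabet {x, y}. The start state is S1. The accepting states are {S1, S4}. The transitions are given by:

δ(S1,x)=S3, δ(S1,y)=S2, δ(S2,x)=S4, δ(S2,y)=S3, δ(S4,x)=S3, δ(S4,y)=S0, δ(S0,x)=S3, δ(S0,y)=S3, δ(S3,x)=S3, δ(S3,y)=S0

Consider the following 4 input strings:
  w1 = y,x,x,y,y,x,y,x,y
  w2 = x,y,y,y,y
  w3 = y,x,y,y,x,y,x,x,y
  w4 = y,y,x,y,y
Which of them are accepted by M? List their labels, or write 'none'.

none

w1: S1 → S2 → S4 → S3 → S0 → S3 → S3 → S0 → S3 → S0  → end S0, rejected
w2: S1 → S3 → S0 → S3 → S0 → S3  → end S3, rejected
w3: S1 → S2 → S4 → S0 → S3 → S3 → S0 → S3 → S3 → S0  → end S0, rejected
w4: S1 → S2 → S3 → S3 → S0 → S3  → end S3, rejected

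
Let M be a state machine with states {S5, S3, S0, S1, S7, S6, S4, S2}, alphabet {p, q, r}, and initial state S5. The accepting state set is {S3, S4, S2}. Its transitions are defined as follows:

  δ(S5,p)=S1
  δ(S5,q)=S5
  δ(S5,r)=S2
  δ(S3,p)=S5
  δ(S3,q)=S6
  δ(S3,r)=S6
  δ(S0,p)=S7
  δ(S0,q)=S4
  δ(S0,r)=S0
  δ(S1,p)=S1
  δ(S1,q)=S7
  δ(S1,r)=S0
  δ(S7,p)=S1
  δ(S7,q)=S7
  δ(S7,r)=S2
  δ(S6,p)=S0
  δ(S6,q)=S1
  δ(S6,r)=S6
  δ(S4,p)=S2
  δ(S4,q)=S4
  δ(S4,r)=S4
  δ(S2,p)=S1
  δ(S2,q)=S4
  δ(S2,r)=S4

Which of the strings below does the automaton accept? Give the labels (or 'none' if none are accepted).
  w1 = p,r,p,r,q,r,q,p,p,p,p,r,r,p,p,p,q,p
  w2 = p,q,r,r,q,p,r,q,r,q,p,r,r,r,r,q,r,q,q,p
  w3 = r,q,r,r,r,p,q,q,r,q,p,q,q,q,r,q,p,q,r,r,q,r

w2, w3

w1: S5 → S1 → S0 → S7 → S2 → S4 → S4 → S4 → S2 → S1 → S1 → S1 → S0 → S0 → S7 → S1 → S1 → S7 → S1  → end S1, rejected
w2: S5 → S1 → S7 → S2 → S4 → S4 → S2 → S4 → S4 → S4 → S4 → S2 → S4 → S4 → S4 → S4 → S4 → S4 → S4 → S4 → S2  → end S2, accepted
w3: S5 → S2 → S4 → S4 → S4 → S4 → S2 → S4 → S4 → S4 → S4 → S2 → S4 → S4 → S4 → S4 → S4 → S2 → S4 → S4 → S4 → S4 → S4  → end S4, accepted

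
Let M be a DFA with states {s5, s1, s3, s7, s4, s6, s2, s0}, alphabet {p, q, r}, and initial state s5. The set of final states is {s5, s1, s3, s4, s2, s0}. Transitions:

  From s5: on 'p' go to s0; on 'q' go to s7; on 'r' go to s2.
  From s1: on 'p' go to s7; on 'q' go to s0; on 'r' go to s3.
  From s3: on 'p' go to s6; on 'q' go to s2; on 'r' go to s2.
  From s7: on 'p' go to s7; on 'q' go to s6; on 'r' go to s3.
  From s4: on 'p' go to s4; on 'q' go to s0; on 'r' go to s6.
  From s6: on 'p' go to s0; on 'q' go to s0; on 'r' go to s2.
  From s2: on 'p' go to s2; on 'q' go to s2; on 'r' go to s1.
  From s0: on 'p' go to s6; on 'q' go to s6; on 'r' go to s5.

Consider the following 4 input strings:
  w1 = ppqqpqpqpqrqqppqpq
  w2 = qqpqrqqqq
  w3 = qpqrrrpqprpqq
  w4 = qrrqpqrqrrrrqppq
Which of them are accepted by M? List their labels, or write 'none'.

w1, w2, w3, w4

w1:
  start at s5
  read 'p': s5 → s0
  read 'p': s0 → s6
  read 'q': s6 → s0
  read 'q': s0 → s6
  read 'p': s6 → s0
  read 'q': s0 → s6
  read 'p': s6 → s0
  read 'q': s0 → s6
  read 'p': s6 → s0
  read 'q': s0 → s6
  read 'r': s6 → s2
  read 'q': s2 → s2
  read 'q': s2 → s2
  read 'p': s2 → s2
  read 'p': s2 → s2
  read 'q': s2 → s2
  read 'p': s2 → s2
  read 'q': s2 → s2
  end s2, accepted
w2:
  start at s5
  read 'q': s5 → s7
  read 'q': s7 → s6
  read 'p': s6 → s0
  read 'q': s0 → s6
  read 'r': s6 → s2
  read 'q': s2 → s2
  read 'q': s2 → s2
  read 'q': s2 → s2
  read 'q': s2 → s2
  end s2, accepted
w3:
  start at s5
  read 'q': s5 → s7
  read 'p': s7 → s7
  read 'q': s7 → s6
  read 'r': s6 → s2
  read 'r': s2 → s1
  read 'r': s1 → s3
  read 'p': s3 → s6
  read 'q': s6 → s0
  read 'p': s0 → s6
  read 'r': s6 → s2
  read 'p': s2 → s2
  read 'q': s2 → s2
  read 'q': s2 → s2
  end s2, accepted
w4:
  start at s5
  read 'q': s5 → s7
  read 'r': s7 → s3
  read 'r': s3 → s2
  read 'q': s2 → s2
  read 'p': s2 → s2
  read 'q': s2 → s2
  read 'r': s2 → s1
  read 'q': s1 → s0
  read 'r': s0 → s5
  read 'r': s5 → s2
  read 'r': s2 → s1
  read 'r': s1 → s3
  read 'q': s3 → s2
  read 'p': s2 → s2
  read 'p': s2 → s2
  read 'q': s2 → s2
  end s2, accepted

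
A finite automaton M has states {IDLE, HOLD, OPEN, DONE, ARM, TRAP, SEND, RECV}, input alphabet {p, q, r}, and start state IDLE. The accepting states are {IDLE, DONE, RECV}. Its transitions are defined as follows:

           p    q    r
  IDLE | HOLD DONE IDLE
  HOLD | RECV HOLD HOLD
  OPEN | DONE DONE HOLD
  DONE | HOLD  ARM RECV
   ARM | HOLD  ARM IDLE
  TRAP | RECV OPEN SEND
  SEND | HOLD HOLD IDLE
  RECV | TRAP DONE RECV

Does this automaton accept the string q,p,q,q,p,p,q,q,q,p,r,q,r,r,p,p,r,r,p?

No

Trace: IDLE -q-> DONE -p-> HOLD -q-> HOLD -q-> HOLD -p-> RECV -p-> TRAP -q-> OPEN -q-> DONE -q-> ARM -p-> HOLD -r-> HOLD -q-> HOLD -r-> HOLD -r-> HOLD -p-> RECV -p-> TRAP -r-> SEND -r-> IDLE -p-> HOLD
End state HOLD is not accepting.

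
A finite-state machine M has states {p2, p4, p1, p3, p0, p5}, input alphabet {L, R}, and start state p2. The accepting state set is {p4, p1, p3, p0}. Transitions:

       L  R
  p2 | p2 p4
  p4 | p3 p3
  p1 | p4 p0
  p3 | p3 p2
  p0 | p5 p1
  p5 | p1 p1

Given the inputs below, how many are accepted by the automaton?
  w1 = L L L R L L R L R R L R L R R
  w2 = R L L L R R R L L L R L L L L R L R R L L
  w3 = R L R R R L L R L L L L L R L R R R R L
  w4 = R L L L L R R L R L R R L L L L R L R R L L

3

w1: p2 → p2 → p2 → p2 → p4 → p3 → p3 → p2 → p2 → p4 → p3 → p3 → p2 → p2 → p4 → p3  → end p3, accepted
w2: p2 → p4 → p3 → p3 → p3 → p2 → p4 → p3 → p3 → p3 → p3 → p2 → p2 → p2 → p2 → p2 → p4 → p3 → p2 → p4 → p3 → p3  → end p3, accepted
w3: p2 → p4 → p3 → p2 → p4 → p3 → p3 → p3 → p2 → p2 → p2 → p2 → p2 → p2 → p4 → p3 → p2 → p4 → p3 → p2 → p2  → end p2, rejected
w4: p2 → p4 → p3 → p3 → p3 → p3 → p2 → p4 → p3 → p2 → p2 → p4 → p3 → p3 → p3 → p3 → p3 → p2 → p2 → p4 → p3 → p3 → p3  → end p3, accepted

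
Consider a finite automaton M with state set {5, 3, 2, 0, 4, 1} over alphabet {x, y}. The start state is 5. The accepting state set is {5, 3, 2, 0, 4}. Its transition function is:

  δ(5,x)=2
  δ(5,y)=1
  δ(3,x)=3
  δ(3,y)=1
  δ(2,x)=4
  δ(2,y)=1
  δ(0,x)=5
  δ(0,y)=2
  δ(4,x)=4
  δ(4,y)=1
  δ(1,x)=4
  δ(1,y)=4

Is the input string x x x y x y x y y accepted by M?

Trace: 5 -x-> 2 -x-> 4 -x-> 4 -y-> 1 -x-> 4 -y-> 1 -x-> 4 -y-> 1 -y-> 4
End state 4 is accepting.

Yes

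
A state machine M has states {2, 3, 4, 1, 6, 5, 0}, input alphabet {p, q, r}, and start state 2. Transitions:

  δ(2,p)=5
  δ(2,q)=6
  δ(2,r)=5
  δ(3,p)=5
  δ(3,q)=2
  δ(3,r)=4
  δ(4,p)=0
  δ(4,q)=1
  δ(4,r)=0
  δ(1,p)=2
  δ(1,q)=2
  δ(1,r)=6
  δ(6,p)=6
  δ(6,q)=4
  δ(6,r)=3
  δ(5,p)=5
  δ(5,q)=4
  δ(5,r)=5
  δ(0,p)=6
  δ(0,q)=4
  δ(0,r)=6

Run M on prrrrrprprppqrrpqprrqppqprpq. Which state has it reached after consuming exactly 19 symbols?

6

2 → 5 → 5 → 5 → 5 → 5 → 5 → 5 → 5 → 5 → 5 → 5 → 5 → 4 → 0 → 6 → 6 → 4 → 0 → 6
After 19 symbols: 6.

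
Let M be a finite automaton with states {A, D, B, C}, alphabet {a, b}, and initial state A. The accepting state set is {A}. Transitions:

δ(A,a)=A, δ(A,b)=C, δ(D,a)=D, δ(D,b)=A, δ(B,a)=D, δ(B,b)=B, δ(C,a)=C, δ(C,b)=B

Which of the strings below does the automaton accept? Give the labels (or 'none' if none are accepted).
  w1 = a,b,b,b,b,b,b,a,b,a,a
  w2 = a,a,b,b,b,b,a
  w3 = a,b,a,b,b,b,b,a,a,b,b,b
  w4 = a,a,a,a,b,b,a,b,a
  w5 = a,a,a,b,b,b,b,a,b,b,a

w1: Trace: A -a-> A -b-> C -b-> B -b-> B -b-> B -b-> B -b-> B -a-> D -b-> A -a-> A -a-> A  → end A, accepted
w2: Trace: A -a-> A -a-> A -b-> C -b-> B -b-> B -b-> B -a-> D  → end D, rejected
w3: Trace: A -a-> A -b-> C -a-> C -b-> B -b-> B -b-> B -b-> B -a-> D -a-> D -b-> A -b-> C -b-> B  → end B, rejected
w4: Trace: A -a-> A -a-> A -a-> A -a-> A -b-> C -b-> B -a-> D -b-> A -a-> A  → end A, accepted
w5: Trace: A -a-> A -a-> A -a-> A -b-> C -b-> B -b-> B -b-> B -a-> D -b-> A -b-> C -a-> C  → end C, rejected

w1, w4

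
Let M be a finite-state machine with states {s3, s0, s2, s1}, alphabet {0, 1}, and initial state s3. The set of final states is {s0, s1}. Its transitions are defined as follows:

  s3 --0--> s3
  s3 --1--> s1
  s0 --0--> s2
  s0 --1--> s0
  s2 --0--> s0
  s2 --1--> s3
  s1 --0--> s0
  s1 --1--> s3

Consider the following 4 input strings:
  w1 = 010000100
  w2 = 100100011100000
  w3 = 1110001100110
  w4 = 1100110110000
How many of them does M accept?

1

w1:
  start at s3
  read '0': s3 → s3
  read '1': s3 → s1
  read '0': s1 → s0
  read '0': s0 → s2
  read '0': s2 → s0
  read '0': s0 → s2
  read '1': s2 → s3
  read '0': s3 → s3
  read '0': s3 → s3
  end s3, rejected
w2:
  start at s3
  read '1': s3 → s1
  read '0': s1 → s0
  read '0': s0 → s2
  read '1': s2 → s3
  read '0': s3 → s3
  read '0': s3 → s3
  read '0': s3 → s3
  read '1': s3 → s1
  read '1': s1 → s3
  read '1': s3 → s1
  read '0': s1 → s0
  read '0': s0 → s2
  read '0': s2 → s0
  read '0': s0 → s2
  read '0': s2 → s0
  end s0, accepted
w3:
  start at s3
  read '1': s3 → s1
  read '1': s1 → s3
  read '1': s3 → s1
  read '0': s1 → s0
  read '0': s0 → s2
  read '0': s2 → s0
  read '1': s0 → s0
  read '1': s0 → s0
  read '0': s0 → s2
  read '0': s2 → s0
  read '1': s0 → s0
  read '1': s0 → s0
  read '0': s0 → s2
  end s2, rejected
w4:
  start at s3
  read '1': s3 → s1
  read '1': s1 → s3
  read '0': s3 → s3
  read '0': s3 → s3
  read '1': s3 → s1
  read '1': s1 → s3
  read '0': s3 → s3
  read '1': s3 → s1
  read '1': s1 → s3
  read '0': s3 → s3
  read '0': s3 → s3
  read '0': s3 → s3
  read '0': s3 → s3
  end s3, rejected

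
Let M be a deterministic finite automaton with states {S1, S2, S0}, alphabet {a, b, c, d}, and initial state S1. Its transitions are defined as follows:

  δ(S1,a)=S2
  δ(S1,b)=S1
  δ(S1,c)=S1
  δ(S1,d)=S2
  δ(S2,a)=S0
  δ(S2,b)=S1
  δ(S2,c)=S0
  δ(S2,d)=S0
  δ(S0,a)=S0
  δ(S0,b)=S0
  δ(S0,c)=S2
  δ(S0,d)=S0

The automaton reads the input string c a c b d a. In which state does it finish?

start at S1
read 'c': S1 → S1
read 'a': S1 → S2
read 'c': S2 → S0
read 'b': S0 → S0
read 'd': S0 → S0
read 'a': S0 → S0

S0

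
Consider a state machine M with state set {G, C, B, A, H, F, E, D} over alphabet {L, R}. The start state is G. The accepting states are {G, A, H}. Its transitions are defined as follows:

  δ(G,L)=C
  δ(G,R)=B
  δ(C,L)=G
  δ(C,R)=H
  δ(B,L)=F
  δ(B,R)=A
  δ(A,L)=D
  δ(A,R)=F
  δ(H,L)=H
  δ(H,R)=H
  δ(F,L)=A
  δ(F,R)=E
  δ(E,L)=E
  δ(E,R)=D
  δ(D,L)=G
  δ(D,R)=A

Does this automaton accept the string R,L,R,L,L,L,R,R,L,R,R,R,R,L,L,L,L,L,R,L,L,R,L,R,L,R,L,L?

No

Trace: G -R-> B -L-> F -R-> E -L-> E -L-> E -L-> E -R-> D -R-> A -L-> D -R-> A -R-> F -R-> E -R-> D -L-> G -L-> C -L-> G -L-> C -L-> G -R-> B -L-> F -L-> A -R-> F -L-> A -R-> F -L-> A -R-> F -L-> A -L-> D
End state D is not accepting.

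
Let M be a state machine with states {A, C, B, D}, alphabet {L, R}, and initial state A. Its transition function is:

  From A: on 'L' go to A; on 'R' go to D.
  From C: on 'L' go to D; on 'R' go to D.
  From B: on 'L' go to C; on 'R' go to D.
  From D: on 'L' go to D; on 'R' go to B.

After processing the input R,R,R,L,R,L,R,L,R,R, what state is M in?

D

Trace: A -R-> D -R-> B -R-> D -L-> D -R-> B -L-> C -R-> D -L-> D -R-> B -R-> D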